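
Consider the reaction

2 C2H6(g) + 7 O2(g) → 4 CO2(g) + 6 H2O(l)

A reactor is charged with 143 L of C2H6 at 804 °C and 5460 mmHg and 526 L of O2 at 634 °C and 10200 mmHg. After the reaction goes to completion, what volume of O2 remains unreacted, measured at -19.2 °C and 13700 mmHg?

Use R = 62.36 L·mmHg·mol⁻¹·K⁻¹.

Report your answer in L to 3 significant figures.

62.6 L

n(C2H6) = PV/RT = (5460 × 143) / (62.36 × 1077.15) = 11.62 mol
n(O2) = PV/RT = (10200 × 526) / (62.36 × 907.15) = 94.84 mol
For 11.62 mol C2H6, stoichiometry requires (7/2) × 11.62 = 40.67 mol O2; 94.84 mol is available, so C2H6 is limiting.
n(O2) consumed = (7/2) × 11.62 = 40.67 mol; remaining = 94.84 − 40.67 = 54.17 mol
V(O2) = nRT/P = 54.17 × 62.36 × 253.95 / 13700 = 62.62 L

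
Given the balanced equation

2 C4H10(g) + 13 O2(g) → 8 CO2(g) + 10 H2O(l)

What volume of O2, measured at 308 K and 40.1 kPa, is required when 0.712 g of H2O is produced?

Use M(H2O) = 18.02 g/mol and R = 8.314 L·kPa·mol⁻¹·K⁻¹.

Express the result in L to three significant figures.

3.28 L

n(H2O) = 0.7120 / 18.02 = 0.03951 mol
n(O2) = (13/10) × 0.03951 = 0.05136 mol
V = nRT/P = 0.05136 × 8.314 × 308 / 40.1 = 3.280 L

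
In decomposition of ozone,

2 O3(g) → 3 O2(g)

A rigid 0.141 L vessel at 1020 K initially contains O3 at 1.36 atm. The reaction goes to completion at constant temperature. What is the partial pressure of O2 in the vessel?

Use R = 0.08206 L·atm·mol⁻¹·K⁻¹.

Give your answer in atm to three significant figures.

n(O3)₀ = PV/RT = (1.36 × 0.141) / (0.08206 × 1020) = 0.002291 mol
n(O2) = (3/2) × 0.002291 = 0.003437 mol
P(O2) = nRT/V = 0.003437 × 0.08206 × 1020 / 0.141 = 2.040 atm

2.04 atm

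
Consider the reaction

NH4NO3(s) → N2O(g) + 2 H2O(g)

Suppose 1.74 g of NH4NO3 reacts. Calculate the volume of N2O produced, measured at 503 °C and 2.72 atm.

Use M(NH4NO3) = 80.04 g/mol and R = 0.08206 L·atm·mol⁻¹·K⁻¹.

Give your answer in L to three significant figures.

n(NH4NO3) = 1.740 / 80.04 = 0.02174 mol
n(N2O) = (1/1) × 0.02174 = 0.02174 mol
V = nRT/P = 0.02174 × 0.08206 × 776.15 / 2.72 = 0.5091 L

0.509 L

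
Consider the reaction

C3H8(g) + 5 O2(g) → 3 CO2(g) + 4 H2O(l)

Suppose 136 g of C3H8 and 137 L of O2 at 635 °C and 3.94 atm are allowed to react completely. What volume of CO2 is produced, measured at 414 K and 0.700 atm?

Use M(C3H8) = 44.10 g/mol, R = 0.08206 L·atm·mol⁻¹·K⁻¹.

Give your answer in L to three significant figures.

n(C3H8) = 136 / 44.10 = 3.084 mol
n(O2) = PV/RT = (3.94 × 137) / (0.08206 × 908.15) = 7.243 mol
For 3.084 mol C3H8, stoichiometry requires (5/1) × 3.084 = 15.42 mol O2; 7.243 mol is available, so O2 is limiting.
n(CO2) = (3/5) × 7.243 = 4.346 mol
V(CO2) = nRT/P = 4.346 × 0.08206 × 414 / 0.700 = 210.9 L

211 L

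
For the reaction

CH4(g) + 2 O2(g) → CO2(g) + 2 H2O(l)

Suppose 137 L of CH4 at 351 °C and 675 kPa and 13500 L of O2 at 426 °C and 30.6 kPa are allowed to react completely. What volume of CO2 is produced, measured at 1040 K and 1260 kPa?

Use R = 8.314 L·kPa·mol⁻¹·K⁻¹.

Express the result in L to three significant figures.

122 L

n(CH4) = PV/RT = (675 × 137) / (8.314 × 624.15) = 17.82 mol
n(O2) = PV/RT = (30.6 × 13500) / (8.314 × 699.15) = 71.07 mol
For 17.82 mol CH4, stoichiometry requires (2/1) × 17.82 = 35.64 mol O2; 71.07 mol is available, so CH4 is limiting.
n(CO2) = (1/1) × 17.82 = 17.82 mol
V(CO2) = nRT/P = 17.82 × 8.314 × 1040 / 1260 = 122.3 L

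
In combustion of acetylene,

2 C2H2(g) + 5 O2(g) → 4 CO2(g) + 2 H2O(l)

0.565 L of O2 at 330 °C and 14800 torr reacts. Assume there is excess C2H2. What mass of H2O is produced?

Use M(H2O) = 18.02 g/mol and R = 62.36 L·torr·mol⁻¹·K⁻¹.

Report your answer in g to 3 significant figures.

n(O2) = PV/RT = (14800 × 0.565) / (62.36 × 603.15) = 0.2223 mol
n(H2O) = (2/5) × 0.2223 = 0.08892 mol
m(H2O) = 0.08892 × 18.02 = 1.602 g

1.60 g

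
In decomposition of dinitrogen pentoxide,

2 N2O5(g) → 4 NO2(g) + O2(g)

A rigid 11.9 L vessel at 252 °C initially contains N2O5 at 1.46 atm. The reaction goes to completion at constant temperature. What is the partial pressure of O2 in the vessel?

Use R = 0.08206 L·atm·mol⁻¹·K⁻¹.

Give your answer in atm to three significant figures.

0.730 atm

n(N2O5)₀ = PV/RT = (1.46 × 11.9) / (0.08206 × 525.15) = 0.4032 mol
n(O2) = (1/2) × 0.4032 = 0.2016 mol
P(O2) = nRT/V = 0.2016 × 0.08206 × 525.15 / 11.9 = 0.7301 atm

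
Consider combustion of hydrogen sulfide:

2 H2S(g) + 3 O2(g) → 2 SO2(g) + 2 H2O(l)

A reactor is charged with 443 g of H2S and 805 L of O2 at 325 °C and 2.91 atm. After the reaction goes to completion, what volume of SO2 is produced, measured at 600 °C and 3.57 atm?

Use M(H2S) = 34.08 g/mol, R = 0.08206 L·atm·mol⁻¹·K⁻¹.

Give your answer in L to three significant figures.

261 L

n(H2S) = 443 / 34.08 = 13.00 mol
n(O2) = PV/RT = (2.91 × 805) / (0.08206 × 598.15) = 47.73 mol
For 13.00 mol H2S, stoichiometry requires (3/2) × 13.00 = 19.50 mol O2; 47.73 mol is available, so H2S is limiting.
n(SO2) = (2/2) × 13.00 = 13.00 mol
V(SO2) = nRT/P = 13.00 × 0.08206 × 873.15 / 3.57 = 260.9 L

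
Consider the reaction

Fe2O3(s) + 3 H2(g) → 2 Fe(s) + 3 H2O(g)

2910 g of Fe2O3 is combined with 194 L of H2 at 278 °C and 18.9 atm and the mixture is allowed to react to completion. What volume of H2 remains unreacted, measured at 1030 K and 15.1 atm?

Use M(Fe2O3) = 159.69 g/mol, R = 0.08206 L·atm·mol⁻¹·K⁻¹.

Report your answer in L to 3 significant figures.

n(Fe2O3) = 2910 / 159.69 = 18.22 mol
n(H2) = PV/RT = (18.9 × 194) / (0.08206 × 551.15) = 81.07 mol
For 18.22 mol Fe2O3, stoichiometry requires (3/1) × 18.22 = 54.66 mol H2; 81.07 mol is available, so Fe2O3 is limiting.
n(H2) consumed = (3/1) × 18.22 = 54.66 mol; remaining = 81.07 − 54.66 = 26.41 mol
V(H2) = nRT/P = 26.41 × 0.08206 × 1030 / 15.1 = 147.8 L

148 L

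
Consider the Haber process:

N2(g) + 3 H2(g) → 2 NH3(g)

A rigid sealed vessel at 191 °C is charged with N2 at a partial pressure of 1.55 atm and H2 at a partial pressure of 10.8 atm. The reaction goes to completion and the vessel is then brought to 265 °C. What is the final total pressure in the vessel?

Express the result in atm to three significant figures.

With V and T fixed, P_i ∝ n_i, so the mole ratios apply directly to partial pressures at 191 °C.
P(H2) required for 1.55 atm of N2 = (3/1) × 1.55 = 4.650 atm; available 10.8 atm, so N2 is limiting.
P(H2) remaining = 10.8 − (3/1) × 1.55 = 6.150 atm
P(gaseous products) = (2)/1 × 1.55 = 3.100 atm
P_total at 191 °C = 6.150 + 3.100 = 9.250 atm
Scaling to 265 °C: P = 9.250 × 538.15/464.15 = 10.72 atm

10.7 atm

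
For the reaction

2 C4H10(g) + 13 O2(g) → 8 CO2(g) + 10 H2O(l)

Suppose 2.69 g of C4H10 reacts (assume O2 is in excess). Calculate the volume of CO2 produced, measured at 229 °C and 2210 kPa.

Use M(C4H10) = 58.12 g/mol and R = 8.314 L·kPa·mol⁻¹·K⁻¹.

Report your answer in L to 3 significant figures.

n(C4H10) = 2.690 / 58.12 = 0.04628 mol
n(CO2) = (8/2) × 0.04628 = 0.1851 mol
V = nRT/P = 0.1851 × 8.314 × 502.15 / 2210 = 0.3497 L

0.350 L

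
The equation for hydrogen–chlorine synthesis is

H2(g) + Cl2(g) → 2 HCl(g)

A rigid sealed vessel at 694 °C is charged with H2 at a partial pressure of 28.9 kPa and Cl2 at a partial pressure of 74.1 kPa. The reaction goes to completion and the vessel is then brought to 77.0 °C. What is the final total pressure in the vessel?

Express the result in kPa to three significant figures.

With V and T fixed, P_i ∝ n_i, so the mole ratios apply directly to partial pressures at 694 °C.
P(Cl2) required for 28.9 kPa of H2 = (1/1) × 28.9 = 28.90 kPa; available 74.1 kPa, so H2 is limiting.
P(Cl2) remaining = 74.1 − (1/1) × 28.9 = 45.20 kPa
P(gaseous products) = (2)/1 × 28.9 = 57.80 kPa
P_total at 694 °C = 45.20 + 57.80 = 103.0 kPa
Scaling to 77.0 °C: P = 103.0 × 350.15/967.15 = 37.29 kPa

37.3 kPa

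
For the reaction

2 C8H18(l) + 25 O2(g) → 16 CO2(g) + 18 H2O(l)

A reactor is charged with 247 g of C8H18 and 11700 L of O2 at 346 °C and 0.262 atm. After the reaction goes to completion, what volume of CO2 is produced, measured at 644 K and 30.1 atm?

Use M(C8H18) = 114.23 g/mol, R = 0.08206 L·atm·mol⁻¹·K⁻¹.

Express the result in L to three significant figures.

30.4 L

n(C8H18) = 247 / 114.23 = 2.162 mol
n(O2) = PV/RT = (0.262 × 11700) / (0.08206 × 619.15) = 60.33 mol
For 2.162 mol C8H18, stoichiometry requires (25/2) × 2.162 = 27.02 mol O2; 60.33 mol is available, so C8H18 is limiting.
n(CO2) = (16/2) × 2.162 = 17.30 mol
V(CO2) = nRT/P = 17.30 × 0.08206 × 644 / 30.1 = 30.37 L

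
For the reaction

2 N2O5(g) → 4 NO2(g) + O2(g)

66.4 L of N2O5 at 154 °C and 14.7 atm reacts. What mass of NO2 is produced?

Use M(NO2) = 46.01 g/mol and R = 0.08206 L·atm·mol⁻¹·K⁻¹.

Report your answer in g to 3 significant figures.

2560 g

n(N2O5) = PV/RT = (14.7 × 66.4) / (0.08206 × 427.15) = 27.85 mol
n(NO2) = (4/2) × 27.85 = 55.70 mol
m(NO2) = 55.70 × 46.01 = 2563 g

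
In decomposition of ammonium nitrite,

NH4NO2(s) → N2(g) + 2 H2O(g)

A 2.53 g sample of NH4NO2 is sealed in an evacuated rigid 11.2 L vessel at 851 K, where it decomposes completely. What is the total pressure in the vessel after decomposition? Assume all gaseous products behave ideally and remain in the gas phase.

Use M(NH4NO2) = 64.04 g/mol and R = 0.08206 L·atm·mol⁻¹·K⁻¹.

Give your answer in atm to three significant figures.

0.739 atm

n(NH4NO2) = 2.53 / 64.04 = 0.03951 mol
n(gas produced) = (3/1) × 0.03951 = 0.1185 mol
P = nRT/V = 0.1185 × 0.08206 × 851 / 11.2 = 0.7389 atm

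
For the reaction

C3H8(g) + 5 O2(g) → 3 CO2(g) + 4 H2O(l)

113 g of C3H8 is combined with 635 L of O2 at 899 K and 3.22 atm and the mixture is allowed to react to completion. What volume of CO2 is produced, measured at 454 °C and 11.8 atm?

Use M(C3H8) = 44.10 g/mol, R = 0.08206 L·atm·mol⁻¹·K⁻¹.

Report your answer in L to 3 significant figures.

38.9 L

n(C3H8) = 113 / 44.10 = 2.562 mol
n(O2) = PV/RT = (3.22 × 635) / (0.08206 × 899) = 27.72 mol
For 2.562 mol C3H8, stoichiometry requires (5/1) × 2.562 = 12.81 mol O2; 27.72 mol is available, so C3H8 is limiting.
n(CO2) = (3/1) × 2.562 = 7.686 mol
V(CO2) = nRT/P = 7.686 × 0.08206 × 727.15 / 11.8 = 38.87 L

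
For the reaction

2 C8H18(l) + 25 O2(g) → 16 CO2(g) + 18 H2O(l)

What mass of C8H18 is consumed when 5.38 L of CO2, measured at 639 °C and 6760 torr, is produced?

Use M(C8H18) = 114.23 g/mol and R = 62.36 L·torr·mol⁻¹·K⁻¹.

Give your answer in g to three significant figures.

n(CO2) = PV/RT = (6760 × 5.38) / (62.36 × 912.15) = 0.6394 mol
n(C8H18) = (2/16) × 0.6394 = 0.07992 mol
m(C8H18) = 0.07992 × 114.23 = 9.129 g

9.13 g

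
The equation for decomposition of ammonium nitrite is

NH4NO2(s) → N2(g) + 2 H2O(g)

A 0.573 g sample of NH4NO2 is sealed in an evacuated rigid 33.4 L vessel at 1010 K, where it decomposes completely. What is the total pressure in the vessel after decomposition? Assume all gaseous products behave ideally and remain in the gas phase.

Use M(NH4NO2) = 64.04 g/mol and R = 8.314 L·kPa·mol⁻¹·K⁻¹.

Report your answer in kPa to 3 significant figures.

6.75 kPa

n(NH4NO2) = 0.573 / 64.04 = 0.008948 mol
n(gas produced) = (3/1) × 0.008948 = 0.02684 mol
P = nRT/V = 0.02684 × 8.314 × 1010 / 33.4 = 6.748 kPa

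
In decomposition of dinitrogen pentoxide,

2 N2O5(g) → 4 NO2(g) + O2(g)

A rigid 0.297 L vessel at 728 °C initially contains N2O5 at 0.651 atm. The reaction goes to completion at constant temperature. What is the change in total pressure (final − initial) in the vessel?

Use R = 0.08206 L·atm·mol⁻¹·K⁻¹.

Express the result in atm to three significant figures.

0.976 atm

At constant T and V, P ∝ n(gas): 2 mol gas → 5 mol gas.
P_final = (5/2) × 0.651 = 1.627 atm; ΔP = 1.627 − 0.651 = 0.9760 atm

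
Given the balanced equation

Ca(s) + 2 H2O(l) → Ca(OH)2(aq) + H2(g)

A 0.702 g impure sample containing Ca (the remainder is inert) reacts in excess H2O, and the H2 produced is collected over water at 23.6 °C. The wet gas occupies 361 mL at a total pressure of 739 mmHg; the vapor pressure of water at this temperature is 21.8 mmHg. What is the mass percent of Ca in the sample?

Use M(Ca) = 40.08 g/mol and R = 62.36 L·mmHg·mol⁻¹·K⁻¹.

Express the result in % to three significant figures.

79.9 %

P(H2) = 739 − 21.8 = 717.2 mmHg
n(H2) = PV/RT = (717.2 × 0.3610) / (62.36 × 296.75) = 0.01399 mol
n(Ca) = (1/1) × 0.01399 = 0.01399 mol
m(Ca) = 0.01399 × 40.08 = 0.5607 g
%Ca = 0.5607 / 0.702 × 100 = 79.87%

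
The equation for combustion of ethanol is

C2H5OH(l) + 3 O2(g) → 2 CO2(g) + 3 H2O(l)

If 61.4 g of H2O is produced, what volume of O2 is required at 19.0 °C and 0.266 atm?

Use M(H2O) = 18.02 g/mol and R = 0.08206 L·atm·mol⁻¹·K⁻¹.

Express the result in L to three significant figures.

n(H2O) = 61.40 / 18.02 = 3.407 mol
n(O2) = (3/3) × 3.407 = 3.407 mol
V = nRT/P = 3.407 × 0.08206 × 292.15 / 0.266 = 307.1 L

307 L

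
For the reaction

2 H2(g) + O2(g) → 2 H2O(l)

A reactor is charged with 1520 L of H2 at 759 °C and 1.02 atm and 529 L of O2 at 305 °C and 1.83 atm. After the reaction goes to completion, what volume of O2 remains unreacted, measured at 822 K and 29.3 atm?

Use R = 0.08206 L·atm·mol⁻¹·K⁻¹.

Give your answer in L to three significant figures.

n(H2) = PV/RT = (1.02 × 1520) / (0.08206 × 1032.15) = 18.30 mol
n(O2) = PV/RT = (1.83 × 529) / (0.08206 × 578.15) = 20.40 mol
For 18.30 mol H2, stoichiometry requires (1/2) × 18.30 = 9.150 mol O2; 20.40 mol is available, so H2 is limiting.
n(O2) consumed = (1/2) × 18.30 = 9.150 mol; remaining = 20.40 − 9.150 = 11.25 mol
V(O2) = nRT/P = 11.25 × 0.08206 × 822 / 29.3 = 25.90 L

25.9 L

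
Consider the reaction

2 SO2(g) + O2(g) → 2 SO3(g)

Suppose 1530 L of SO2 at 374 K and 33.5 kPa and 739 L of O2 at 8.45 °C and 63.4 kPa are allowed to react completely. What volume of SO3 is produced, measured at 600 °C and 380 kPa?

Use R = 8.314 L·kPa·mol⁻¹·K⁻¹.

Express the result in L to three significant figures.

315 L

n(SO2) = PV/RT = (33.5 × 1530) / (8.314 × 374) = 16.48 mol
n(O2) = PV/RT = (63.4 × 739) / (8.314 × 281.6) = 20.01 mol
For 16.48 mol SO2, stoichiometry requires (1/2) × 16.48 = 8.240 mol O2; 20.01 mol is available, so SO2 is limiting.
n(SO3) = (2/2) × 16.48 = 16.48 mol
V(SO3) = nRT/P = 16.48 × 8.314 × 873.15 / 380 = 314.8 L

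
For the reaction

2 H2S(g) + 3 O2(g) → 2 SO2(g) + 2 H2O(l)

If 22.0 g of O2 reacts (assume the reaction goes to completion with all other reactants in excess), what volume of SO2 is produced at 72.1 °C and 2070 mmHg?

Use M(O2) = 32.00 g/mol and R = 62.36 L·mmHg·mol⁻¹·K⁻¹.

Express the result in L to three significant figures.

n(O2) = 22.00 / 32.00 = 0.6875 mol
n(SO2) = (2/3) × 0.6875 = 0.4583 mol
V = nRT/P = 0.4583 × 62.36 × 345.25 / 2070 = 4.767 L

4.77 L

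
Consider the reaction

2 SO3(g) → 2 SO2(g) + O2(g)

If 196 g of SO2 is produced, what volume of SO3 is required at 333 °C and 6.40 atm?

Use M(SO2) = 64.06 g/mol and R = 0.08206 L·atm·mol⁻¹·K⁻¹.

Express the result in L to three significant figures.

n(SO2) = 196.0 / 64.06 = 3.060 mol
n(SO3) = (2/2) × 3.060 = 3.060 mol
V = nRT/P = 3.060 × 0.08206 × 606.15 / 6.40 = 23.78 L

23.8 L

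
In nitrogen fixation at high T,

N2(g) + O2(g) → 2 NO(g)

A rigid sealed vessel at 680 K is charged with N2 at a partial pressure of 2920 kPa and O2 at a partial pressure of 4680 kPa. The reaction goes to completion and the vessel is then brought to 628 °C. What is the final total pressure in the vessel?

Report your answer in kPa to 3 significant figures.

Because the vessel is rigid and T is held at 680 K, work the stoichiometry in partial pressures (P_i = n_iRT/V).
P(O2) required for 2920 kPa of N2 = (1/1) × 2920 = 2920 kPa; available 4680 kPa, so N2 is limiting.
P(O2) remaining = 4680 − (1/1) × 2920 = 1760 kPa
P(gaseous products) = (2)/1 × 2920 = 5840 kPa
P_total at 680 K = 1760 + 5840 = 7600 kPa
Scaling to 628 °C: P = 7600 × 901.15/680 = 10070 kPa

10100 kPa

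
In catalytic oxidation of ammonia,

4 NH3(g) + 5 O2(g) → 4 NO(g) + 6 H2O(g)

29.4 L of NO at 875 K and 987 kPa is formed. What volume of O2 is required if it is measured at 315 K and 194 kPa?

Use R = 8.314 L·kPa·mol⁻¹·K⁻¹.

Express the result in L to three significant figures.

n(NO) = PV/RT = (987 × 29.4) / (8.314 × 875) = 3.989 mol
n(O2) = (5/4) × 3.989 = 4.986 mol
V = nRT/P = 4.986 × 8.314 × 315 / 194 = 67.31 L

67.3 L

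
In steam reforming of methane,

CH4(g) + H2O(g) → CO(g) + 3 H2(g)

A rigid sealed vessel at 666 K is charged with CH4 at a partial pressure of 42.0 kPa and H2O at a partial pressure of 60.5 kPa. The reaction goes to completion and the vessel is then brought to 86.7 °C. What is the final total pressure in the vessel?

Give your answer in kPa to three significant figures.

101 kPa

At constant V, partial pressures at 666 K are proportional to moles, so apply stoichiometry directly to pressures.
P(H2O) required for 42.0 kPa of CH4 = (1/1) × 42.0 = 42.00 kPa; available 60.5 kPa, so CH4 is limiting.
P(H2O) remaining = 60.5 − (1/1) × 42.0 = 18.50 kPa
P(gaseous products) = (1+3)/1 × 42.0 = 168.0 kPa
P_total at 666 K = 18.50 + 168.0 = 186.5 kPa
Scaling to 86.7 °C: P = 186.5 × 359.85/666 = 100.8 kPa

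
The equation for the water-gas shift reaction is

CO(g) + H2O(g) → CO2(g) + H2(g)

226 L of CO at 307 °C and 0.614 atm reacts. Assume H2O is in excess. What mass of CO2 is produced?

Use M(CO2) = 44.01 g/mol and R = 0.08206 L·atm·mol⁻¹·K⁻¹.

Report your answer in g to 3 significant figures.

n(CO) = PV/RT = (0.614 × 226) / (0.08206 × 580.15) = 2.915 mol
n(CO2) = (1/1) × 2.915 = 2.915 mol
m(CO2) = 2.915 × 44.01 = 128.3 g

128 g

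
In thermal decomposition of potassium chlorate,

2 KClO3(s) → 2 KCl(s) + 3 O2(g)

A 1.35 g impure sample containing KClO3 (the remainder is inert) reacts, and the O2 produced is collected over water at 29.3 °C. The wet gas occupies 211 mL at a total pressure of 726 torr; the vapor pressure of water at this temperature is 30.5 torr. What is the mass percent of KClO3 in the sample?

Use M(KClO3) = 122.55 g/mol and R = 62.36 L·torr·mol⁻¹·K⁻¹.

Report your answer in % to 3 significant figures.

P(O2) = 726 − 30.5 = 695.5 torr
n(O2) = PV/RT = (695.5 × 0.2110) / (62.36 × 302.45) = 0.007781 mol
n(KClO3) = (2/3) × 0.007781 = 0.005187 mol
m(KClO3) = 0.005187 × 122.55 = 0.6357 g
%KClO3 = 0.6357 / 1.35 × 100 = 47.09%

47.1 %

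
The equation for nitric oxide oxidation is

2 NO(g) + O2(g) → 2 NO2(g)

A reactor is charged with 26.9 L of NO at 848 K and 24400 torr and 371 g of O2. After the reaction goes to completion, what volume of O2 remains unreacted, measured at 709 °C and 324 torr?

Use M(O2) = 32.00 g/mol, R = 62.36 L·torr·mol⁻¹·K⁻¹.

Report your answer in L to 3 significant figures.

1020 L

n(NO) = PV/RT = (24400 × 26.9) / (62.36 × 848) = 12.41 mol
n(O2) = 371 / 32.00 = 11.59 mol
For 12.41 mol NO, stoichiometry requires (1/2) × 12.41 = 6.205 mol O2; 11.59 mol is available, so NO is limiting.
n(O2) consumed = (1/2) × 12.41 = 6.205 mol; remaining = 11.59 − 6.205 = 5.385 mol
V(O2) = nRT/P = 5.385 × 62.36 × 982.15 / 324 = 1018 L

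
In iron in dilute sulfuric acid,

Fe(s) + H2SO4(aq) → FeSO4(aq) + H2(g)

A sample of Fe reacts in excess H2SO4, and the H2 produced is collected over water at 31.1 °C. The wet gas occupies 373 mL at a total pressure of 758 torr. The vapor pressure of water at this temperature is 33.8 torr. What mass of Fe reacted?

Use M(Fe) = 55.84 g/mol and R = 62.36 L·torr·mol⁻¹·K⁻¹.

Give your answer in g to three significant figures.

0.795 g

P(H2) = 758 − 33.8 = 724.2 torr
n(H2) = PV/RT = (724.2 × 0.3730) / (62.36 × 304.25) = 0.01424 mol
n(Fe) = (1/1) × 0.01424 = 0.01424 mol
m(Fe) = 0.01424 × 55.84 = 0.7952 g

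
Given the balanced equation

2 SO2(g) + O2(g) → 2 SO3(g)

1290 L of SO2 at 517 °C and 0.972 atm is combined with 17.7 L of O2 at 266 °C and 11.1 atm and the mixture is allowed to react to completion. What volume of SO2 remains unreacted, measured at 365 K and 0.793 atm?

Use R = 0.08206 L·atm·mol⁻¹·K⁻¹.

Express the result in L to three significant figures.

395 L

n(SO2) = PV/RT = (0.972 × 1290) / (0.08206 × 790.15) = 19.34 mol
n(O2) = PV/RT = (11.1 × 17.7) / (0.08206 × 539.15) = 4.441 mol
For 19.34 mol SO2, stoichiometry requires (1/2) × 19.34 = 9.670 mol O2; 4.441 mol is available, so O2 is limiting.
n(SO2) consumed = (2/1) × 4.441 = 8.882 mol; remaining = 19.34 − 8.882 = 10.46 mol
V(SO2) = nRT/P = 10.46 × 0.08206 × 365 / 0.793 = 395.1 L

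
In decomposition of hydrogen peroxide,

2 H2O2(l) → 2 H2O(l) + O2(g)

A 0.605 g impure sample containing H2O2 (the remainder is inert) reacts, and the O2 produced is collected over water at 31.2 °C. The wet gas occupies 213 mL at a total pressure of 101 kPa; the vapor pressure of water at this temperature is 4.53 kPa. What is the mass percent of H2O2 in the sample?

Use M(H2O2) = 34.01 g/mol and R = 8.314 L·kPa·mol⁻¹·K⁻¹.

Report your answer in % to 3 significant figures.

P(O2) = 101 − 4.53 = 96.47 kPa
n(O2) = PV/RT = (96.47 × 0.2130) / (8.314 × 304.35) = 0.008121 mol
n(H2O2) = (2/1) × 0.008121 = 0.01624 mol
m(H2O2) = 0.01624 × 34.01 = 0.5523 g
%H2O2 = 0.5523 / 0.605 × 100 = 91.29%

91.3 %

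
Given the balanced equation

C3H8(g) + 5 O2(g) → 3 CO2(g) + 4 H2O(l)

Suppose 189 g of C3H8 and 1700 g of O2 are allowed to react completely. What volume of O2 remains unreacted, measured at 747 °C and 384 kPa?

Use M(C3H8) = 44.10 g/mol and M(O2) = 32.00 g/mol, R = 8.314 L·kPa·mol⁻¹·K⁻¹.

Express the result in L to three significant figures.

700 L

n(C3H8) = 189 / 44.10 = 4.286 mol
n(O2) = 1700 / 32.00 = 53.12 mol
For 4.286 mol C3H8, stoichiometry requires (5/1) × 4.286 = 21.43 mol O2; 53.12 mol is available, so C3H8 is limiting.
n(O2) consumed = (5/1) × 4.286 = 21.43 mol; remaining = 53.12 − 21.43 = 31.69 mol
V(O2) = nRT/P = 31.69 × 8.314 × 1020.15 / 384 = 699.9 L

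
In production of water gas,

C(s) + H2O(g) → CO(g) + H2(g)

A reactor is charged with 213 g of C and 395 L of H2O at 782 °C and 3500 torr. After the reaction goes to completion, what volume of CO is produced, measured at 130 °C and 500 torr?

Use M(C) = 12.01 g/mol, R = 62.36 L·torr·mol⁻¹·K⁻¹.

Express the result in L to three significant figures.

892 L

n(C) = 213 / 12.01 = 17.74 mol
n(H2O) = PV/RT = (3500 × 395) / (62.36 × 1055.15) = 21.01 mol
For 17.74 mol C, stoichiometry requires (1/1) × 17.74 = 17.74 mol H2O; 21.01 mol is available, so C is limiting.
n(CO) = (1/1) × 17.74 = 17.74 mol
V(CO) = nRT/P = 17.74 × 62.36 × 403.15 / 500 = 892.0 L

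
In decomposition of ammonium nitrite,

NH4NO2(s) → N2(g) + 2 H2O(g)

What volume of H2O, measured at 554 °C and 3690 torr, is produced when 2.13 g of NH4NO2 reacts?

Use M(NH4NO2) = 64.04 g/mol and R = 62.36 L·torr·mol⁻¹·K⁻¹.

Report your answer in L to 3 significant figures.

0.930 L

n(NH4NO2) = 2.130 / 64.04 = 0.03326 mol
n(H2O) = (2/1) × 0.03326 = 0.06652 mol
V = nRT/P = 0.06652 × 62.36 × 827.15 / 3690 = 0.9299 L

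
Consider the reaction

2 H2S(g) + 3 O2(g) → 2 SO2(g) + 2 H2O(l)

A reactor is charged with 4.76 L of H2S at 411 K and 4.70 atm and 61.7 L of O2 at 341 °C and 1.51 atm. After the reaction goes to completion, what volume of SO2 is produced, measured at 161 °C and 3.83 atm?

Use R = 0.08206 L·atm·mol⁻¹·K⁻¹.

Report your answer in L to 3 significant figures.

6.17 L

n(H2S) = PV/RT = (4.70 × 4.76) / (0.08206 × 411) = 0.6633 mol
n(O2) = PV/RT = (1.51 × 61.7) / (0.08206 × 614.15) = 1.849 mol
For 0.6633 mol H2S, stoichiometry requires (3/2) × 0.6633 = 0.9950 mol O2; 1.849 mol is available, so H2S is limiting.
n(SO2) = (2/2) × 0.6633 = 0.6633 mol
V(SO2) = nRT/P = 0.6633 × 0.08206 × 434.15 / 3.83 = 6.170 L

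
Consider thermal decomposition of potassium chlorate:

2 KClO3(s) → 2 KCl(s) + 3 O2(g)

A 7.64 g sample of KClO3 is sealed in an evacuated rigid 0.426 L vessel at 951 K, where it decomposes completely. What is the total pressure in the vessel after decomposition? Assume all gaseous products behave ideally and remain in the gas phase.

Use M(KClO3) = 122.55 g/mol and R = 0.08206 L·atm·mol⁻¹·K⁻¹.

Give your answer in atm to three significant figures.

17.1 atm

n(KClO3) = 7.64 / 122.55 = 0.06234 mol
n(gas produced) = (3/2) × 0.06234 = 0.09351 mol
P = nRT/V = 0.09351 × 0.08206 × 951 / 0.426 = 17.13 atm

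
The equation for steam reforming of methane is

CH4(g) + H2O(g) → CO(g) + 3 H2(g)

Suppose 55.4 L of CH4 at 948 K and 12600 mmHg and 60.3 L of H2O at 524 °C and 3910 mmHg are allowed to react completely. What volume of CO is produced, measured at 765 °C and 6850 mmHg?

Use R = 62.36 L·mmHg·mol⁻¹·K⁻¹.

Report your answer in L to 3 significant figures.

n(CH4) = PV/RT = (12600 × 55.4) / (62.36 × 948) = 11.81 mol
n(H2O) = PV/RT = (3910 × 60.3) / (62.36 × 797.15) = 4.743 mol
For 11.81 mol CH4, stoichiometry requires (1/1) × 11.81 = 11.81 mol H2O; 4.743 mol is available, so H2O is limiting.
n(CO) = (1/1) × 4.743 = 4.743 mol
V(CO) = nRT/P = 4.743 × 62.36 × 1038.15 / 6850 = 44.83 L

44.8 L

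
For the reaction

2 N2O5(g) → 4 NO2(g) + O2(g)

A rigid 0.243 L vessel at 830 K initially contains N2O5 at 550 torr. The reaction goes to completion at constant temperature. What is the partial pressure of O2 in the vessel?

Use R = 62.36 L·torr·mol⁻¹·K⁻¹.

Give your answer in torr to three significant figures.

n(N2O5)₀ = PV/RT = (550 × 0.243) / (62.36 × 830) = 0.002582 mol
n(O2) = (1/2) × 0.002582 = 0.001291 mol
P(O2) = nRT/V = 0.001291 × 62.36 × 830 / 0.243 = 275.0 torr

275 torr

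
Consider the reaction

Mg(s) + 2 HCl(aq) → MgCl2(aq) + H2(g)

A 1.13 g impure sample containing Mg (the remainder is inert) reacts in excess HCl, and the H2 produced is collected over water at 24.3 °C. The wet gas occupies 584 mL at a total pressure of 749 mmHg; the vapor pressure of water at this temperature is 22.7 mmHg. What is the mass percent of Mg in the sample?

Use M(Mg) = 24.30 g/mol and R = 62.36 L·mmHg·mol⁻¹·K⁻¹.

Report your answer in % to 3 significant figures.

49.2 %

P(H2) = 749 − 22.7 = 726.3 mmHg
n(H2) = PV/RT = (726.3 × 0.5840) / (62.36 × 297.45) = 0.02287 mol
n(Mg) = (1/1) × 0.02287 = 0.02287 mol
m(Mg) = 0.02287 × 24.30 = 0.5557 g
%Mg = 0.5557 / 1.13 × 100 = 49.18%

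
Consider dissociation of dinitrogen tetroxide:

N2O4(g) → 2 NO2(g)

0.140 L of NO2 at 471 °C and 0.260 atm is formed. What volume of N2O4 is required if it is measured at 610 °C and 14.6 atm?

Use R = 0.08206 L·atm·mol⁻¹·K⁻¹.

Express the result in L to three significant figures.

0.00148 L

n(NO2) = PV/RT = (0.260 × 0.140) / (0.08206 × 744.15) = 0.0005961 mol
n(N2O4) = (1/2) × 0.0005961 = 0.0002981 mol
V = nRT/P = 0.0002981 × 0.08206 × 883.15 / 14.6 = 0.001480 L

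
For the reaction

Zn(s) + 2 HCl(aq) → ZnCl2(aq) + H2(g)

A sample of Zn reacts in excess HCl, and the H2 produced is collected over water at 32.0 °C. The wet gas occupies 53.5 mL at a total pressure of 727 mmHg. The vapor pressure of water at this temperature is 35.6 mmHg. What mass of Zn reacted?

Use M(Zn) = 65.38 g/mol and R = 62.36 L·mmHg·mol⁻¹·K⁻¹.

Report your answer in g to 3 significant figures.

P(H2) = 727 − 35.6 = 691.4 mmHg
n(H2) = PV/RT = (691.4 × 0.05350) / (62.36 × 305.15) = 0.001944 mol
n(Zn) = (1/1) × 0.001944 = 0.001944 mol
m(Zn) = 0.001944 × 65.38 = 0.1271 g

0.127 g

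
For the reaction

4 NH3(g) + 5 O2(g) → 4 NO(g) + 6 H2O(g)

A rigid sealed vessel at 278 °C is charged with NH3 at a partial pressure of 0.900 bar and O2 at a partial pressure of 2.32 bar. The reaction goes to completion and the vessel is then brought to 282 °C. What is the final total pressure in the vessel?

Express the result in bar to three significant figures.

3.47 bar

With V and T fixed, P_i ∝ n_i, so the mole ratios apply directly to partial pressures at 278 °C.
P(O2) required for 0.900 bar of NH3 = (5/4) × 0.900 = 1.125 bar; available 2.32 bar, so NH3 is limiting.
P(O2) remaining = 2.32 − (5/4) × 0.900 = 1.195 bar
P(gaseous products) = (4+6)/4 × 0.900 = 2.250 bar
P_total at 278 °C = 1.195 + 2.250 = 3.445 bar
Scaling to 282 °C: P = 3.445 × 555.15/551.15 = 3.470 bar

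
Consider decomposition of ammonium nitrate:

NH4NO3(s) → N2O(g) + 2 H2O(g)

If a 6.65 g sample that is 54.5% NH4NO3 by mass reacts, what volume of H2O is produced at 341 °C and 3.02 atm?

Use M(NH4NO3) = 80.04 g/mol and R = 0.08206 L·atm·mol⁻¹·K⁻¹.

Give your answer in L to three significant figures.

1.51 L

mass of NH4NO3 = 6.65 × 54.5/100 = 3.624 g
n(NH4NO3) = 3.624 / 80.04 = 0.04528 mol
n(H2O) = (2/1) × 0.04528 = 0.09056 mol
V = nRT/P = 0.09056 × 0.08206 × 614.15 / 3.02 = 1.511 L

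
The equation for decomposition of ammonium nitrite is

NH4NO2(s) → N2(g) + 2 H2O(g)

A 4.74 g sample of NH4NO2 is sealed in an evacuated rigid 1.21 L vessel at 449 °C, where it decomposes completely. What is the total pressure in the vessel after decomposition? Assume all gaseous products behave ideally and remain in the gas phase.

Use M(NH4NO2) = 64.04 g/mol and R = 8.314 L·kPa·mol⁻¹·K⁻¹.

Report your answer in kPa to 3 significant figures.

1100 kPa

n(NH4NO2) = 4.74 / 64.04 = 0.07402 mol
n(gas produced) = (3/1) × 0.07402 = 0.2221 mol
P = nRT/V = 0.2221 × 8.314 × 722.15 / 1.21 = 1102 kPa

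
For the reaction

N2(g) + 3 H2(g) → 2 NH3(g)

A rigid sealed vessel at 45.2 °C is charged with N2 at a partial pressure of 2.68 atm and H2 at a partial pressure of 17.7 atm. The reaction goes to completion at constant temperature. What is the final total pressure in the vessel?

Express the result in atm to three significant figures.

15.0 atm

With V and T fixed, P_i ∝ n_i, so the mole ratios apply directly to partial pressures at 45.2 °C.
P(H2) required for 2.68 atm of N2 = (3/1) × 2.68 = 8.040 atm; available 17.7 atm, so N2 is limiting.
P(H2) remaining = 17.7 − (3/1) × 2.68 = 9.660 atm
P(gaseous products) = (2)/1 × 2.68 = 5.360 atm
P_total at 45.2 °C = 9.660 + 5.360 = 15.02 atm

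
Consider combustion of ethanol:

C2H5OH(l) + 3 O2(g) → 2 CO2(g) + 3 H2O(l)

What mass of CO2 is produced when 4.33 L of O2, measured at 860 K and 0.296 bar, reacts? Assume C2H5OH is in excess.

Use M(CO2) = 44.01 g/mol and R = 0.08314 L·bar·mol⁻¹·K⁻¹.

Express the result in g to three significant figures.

0.526 g

n(O2) = PV/RT = (0.296 × 4.33) / (0.08314 × 860) = 0.01793 mol
n(CO2) = (2/3) × 0.01793 = 0.01195 mol
m(CO2) = 0.01195 × 44.01 = 0.5259 g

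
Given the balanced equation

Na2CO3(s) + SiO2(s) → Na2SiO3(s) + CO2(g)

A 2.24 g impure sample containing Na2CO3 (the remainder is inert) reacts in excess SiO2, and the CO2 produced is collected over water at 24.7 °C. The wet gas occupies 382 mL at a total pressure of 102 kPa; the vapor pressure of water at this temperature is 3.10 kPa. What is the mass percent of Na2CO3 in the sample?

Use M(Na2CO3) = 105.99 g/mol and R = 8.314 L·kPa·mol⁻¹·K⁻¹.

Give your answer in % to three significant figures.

P(CO2) = 102 − 3.10 = 98.90 kPa
n(CO2) = PV/RT = (98.90 × 0.3820) / (8.314 × 297.85) = 0.01526 mol
n(Na2CO3) = (1/1) × 0.01526 = 0.01526 mol
m(Na2CO3) = 0.01526 × 105.99 = 1.617 g
%Na2CO3 = 1.617 / 2.24 × 100 = 72.19%

72.2 %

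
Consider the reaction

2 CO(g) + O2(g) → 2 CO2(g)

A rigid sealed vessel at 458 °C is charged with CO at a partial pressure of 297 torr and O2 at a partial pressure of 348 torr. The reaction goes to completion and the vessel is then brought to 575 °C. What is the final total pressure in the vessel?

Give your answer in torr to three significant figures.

Because the vessel is rigid and T is held at 458 °C, work the stoichiometry in partial pressures (P_i = n_iRT/V).
P(O2) required for 297 torr of CO = (1/2) × 297 = 148.5 torr; available 348 torr, so CO is limiting.
P(O2) remaining = 348 − (1/2) × 297 = 199.5 torr
P(gaseous products) = (2)/2 × 297 = 297.0 torr
P_total at 458 °C = 199.5 + 297.0 = 496.5 torr
Scaling to 575 °C: P = 496.5 × 848.15/731.15 = 576.0 torr

576 torr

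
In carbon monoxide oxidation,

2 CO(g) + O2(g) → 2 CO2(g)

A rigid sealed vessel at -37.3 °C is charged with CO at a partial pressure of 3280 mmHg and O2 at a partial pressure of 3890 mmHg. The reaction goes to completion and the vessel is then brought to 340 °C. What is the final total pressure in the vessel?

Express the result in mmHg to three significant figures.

14400 mmHg

Because the vessel is rigid and T is held at -37.3 °C, work the stoichiometry in partial pressures (P_i = n_iRT/V).
P(O2) required for 3280 mmHg of CO = (1/2) × 3280 = 1640 mmHg; available 3890 mmHg, so CO is limiting.
P(O2) remaining = 3890 − (1/2) × 3280 = 2250 mmHg
P(gaseous products) = (2)/2 × 3280 = 3280 mmHg
P_total at -37.3 °C = 2250 + 3280 = 5530 mmHg
Scaling to 340 °C: P = 5530 × 613.15/235.85 = 14380 mmHg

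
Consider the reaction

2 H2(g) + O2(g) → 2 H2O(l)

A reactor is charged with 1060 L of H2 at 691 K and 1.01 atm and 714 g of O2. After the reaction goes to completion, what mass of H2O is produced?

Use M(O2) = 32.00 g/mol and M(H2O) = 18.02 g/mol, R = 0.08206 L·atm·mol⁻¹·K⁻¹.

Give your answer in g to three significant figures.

n(H2) = PV/RT = (1.01 × 1060) / (0.08206 × 691) = 18.88 mol
n(O2) = 714 / 32.00 = 22.31 mol
For 18.88 mol H2, stoichiometry requires (1/2) × 18.88 = 9.440 mol O2; 22.31 mol is available, so H2 is limiting.
n(H2O) = (2/2) × 18.88 = 18.88 mol
m(H2O) = 18.88 × 18.02 = 340.2 g

340 g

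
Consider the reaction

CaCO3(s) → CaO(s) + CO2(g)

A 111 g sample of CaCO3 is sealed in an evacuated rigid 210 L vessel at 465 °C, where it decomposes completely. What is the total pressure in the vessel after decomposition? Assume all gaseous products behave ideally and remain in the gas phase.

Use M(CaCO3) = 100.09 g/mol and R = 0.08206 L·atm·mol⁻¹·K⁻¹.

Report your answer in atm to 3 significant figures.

n(CaCO3) = 111 / 100.09 = 1.109 mol
n(gas produced) = (1/1) × 1.109 = 1.109 mol
P = nRT/V = 1.109 × 0.08206 × 738.15 / 210 = 0.3199 atm

0.320 atm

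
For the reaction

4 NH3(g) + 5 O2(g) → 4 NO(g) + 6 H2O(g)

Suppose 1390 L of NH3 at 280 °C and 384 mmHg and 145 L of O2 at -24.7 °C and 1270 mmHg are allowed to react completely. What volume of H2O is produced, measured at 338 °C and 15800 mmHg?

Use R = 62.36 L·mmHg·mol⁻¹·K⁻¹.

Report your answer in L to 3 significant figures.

n(NH3) = PV/RT = (384 × 1390) / (62.36 × 553.15) = 15.47 mol
n(O2) = PV/RT = (1270 × 145) / (62.36 × 248.45) = 11.89 mol
For 15.47 mol NH3, stoichiometry requires (5/4) × 15.47 = 19.34 mol O2; 11.89 mol is available, so O2 is limiting.
n(H2O) = (6/5) × 11.89 = 14.27 mol
V(H2O) = nRT/P = 14.27 × 62.36 × 611.15 / 15800 = 34.42 L

34.4 L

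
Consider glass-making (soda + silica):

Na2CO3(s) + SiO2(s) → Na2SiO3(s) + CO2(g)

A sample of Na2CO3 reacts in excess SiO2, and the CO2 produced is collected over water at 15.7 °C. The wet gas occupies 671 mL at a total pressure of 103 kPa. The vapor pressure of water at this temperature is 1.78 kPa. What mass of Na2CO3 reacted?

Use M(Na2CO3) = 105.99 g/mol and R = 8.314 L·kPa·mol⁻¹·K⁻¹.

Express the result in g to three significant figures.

3.00 g

P(CO2) = 103 − 1.78 = 101.2 kPa
n(CO2) = PV/RT = (101.2 × 0.6710) / (8.314 × 288.85) = 0.02828 mol
n(Na2CO3) = (1/1) × 0.02828 = 0.02828 mol
m(Na2CO3) = 0.02828 × 105.99 = 2.997 g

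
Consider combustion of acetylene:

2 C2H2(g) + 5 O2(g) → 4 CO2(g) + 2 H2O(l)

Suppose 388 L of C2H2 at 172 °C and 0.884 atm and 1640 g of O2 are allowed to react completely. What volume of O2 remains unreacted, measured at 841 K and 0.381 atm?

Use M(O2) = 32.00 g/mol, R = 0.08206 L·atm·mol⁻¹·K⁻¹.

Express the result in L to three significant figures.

n(C2H2) = PV/RT = (0.884 × 388) / (0.08206 × 445.15) = 9.390 mol
n(O2) = 1640 / 32.00 = 51.25 mol
For 9.390 mol C2H2, stoichiometry requires (5/2) × 9.390 = 23.48 mol O2; 51.25 mol is available, so C2H2 is limiting.
n(O2) consumed = (5/2) × 9.390 = 23.48 mol; remaining = 51.25 − 23.48 = 27.77 mol
V(O2) = nRT/P = 27.77 × 0.08206 × 841 / 0.381 = 5030 L

5030 L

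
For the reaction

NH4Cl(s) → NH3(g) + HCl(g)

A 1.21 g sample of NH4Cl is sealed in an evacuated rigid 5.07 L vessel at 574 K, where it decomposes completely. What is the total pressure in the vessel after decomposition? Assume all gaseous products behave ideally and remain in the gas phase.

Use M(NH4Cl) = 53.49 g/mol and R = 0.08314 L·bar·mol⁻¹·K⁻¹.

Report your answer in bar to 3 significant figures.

0.426 bar

n(NH4Cl) = 1.21 / 53.49 = 0.02262 mol
n(gas produced) = (2/1) × 0.02262 = 0.04524 mol
P = nRT/V = 0.04524 × 0.08314 × 574 / 5.07 = 0.4258 bar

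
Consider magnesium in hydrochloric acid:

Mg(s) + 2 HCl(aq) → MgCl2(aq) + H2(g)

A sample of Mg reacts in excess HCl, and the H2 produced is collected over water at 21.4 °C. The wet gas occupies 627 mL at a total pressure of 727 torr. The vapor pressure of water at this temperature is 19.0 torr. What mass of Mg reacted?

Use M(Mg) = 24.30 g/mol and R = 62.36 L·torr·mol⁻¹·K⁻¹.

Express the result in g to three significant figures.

0.587 g

P(H2) = 727 − 19.0 = 708.0 torr
n(H2) = PV/RT = (708.0 × 0.6270) / (62.36 × 294.55) = 0.02417 mol
n(Mg) = (1/1) × 0.02417 = 0.02417 mol
m(Mg) = 0.02417 × 24.30 = 0.5873 g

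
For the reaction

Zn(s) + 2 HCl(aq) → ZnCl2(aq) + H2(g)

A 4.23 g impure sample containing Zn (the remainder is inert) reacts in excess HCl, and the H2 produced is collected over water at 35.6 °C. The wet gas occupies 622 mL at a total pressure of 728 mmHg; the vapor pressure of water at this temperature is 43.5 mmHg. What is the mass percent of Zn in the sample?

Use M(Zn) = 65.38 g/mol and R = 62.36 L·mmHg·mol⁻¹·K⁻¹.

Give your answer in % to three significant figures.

34.2 %

P(H2) = 728 − 43.5 = 684.5 mmHg
n(H2) = PV/RT = (684.5 × 0.6220) / (62.36 × 308.75) = 0.02211 mol
n(Zn) = (1/1) × 0.02211 = 0.02211 mol
m(Zn) = 0.02211 × 65.38 = 1.446 g
%Zn = 1.446 / 4.23 × 100 = 34.18%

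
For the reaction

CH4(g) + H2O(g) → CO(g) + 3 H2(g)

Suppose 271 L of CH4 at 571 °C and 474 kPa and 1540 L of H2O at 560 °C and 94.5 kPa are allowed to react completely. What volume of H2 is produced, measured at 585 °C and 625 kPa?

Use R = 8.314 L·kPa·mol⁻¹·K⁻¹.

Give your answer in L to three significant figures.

627 L

n(CH4) = PV/RT = (474 × 271) / (8.314 × 844.15) = 18.30 mol
n(H2O) = PV/RT = (94.5 × 1540) / (8.314 × 833.15) = 21.01 mol
For 18.30 mol CH4, stoichiometry requires (1/1) × 18.30 = 18.30 mol H2O; 21.01 mol is available, so CH4 is limiting.
n(H2) = (3/1) × 18.30 = 54.90 mol
V(H2) = nRT/P = 54.90 × 8.314 × 858.15 / 625 = 626.7 L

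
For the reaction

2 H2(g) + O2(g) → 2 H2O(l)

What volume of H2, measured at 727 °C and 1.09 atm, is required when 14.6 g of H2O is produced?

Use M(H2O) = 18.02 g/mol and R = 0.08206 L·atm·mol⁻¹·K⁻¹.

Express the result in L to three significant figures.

n(H2O) = 14.60 / 18.02 = 0.8102 mol
n(H2) = (2/2) × 0.8102 = 0.8102 mol
V = nRT/P = 0.8102 × 0.08206 × 1000.15 / 1.09 = 61.00 L

61.0 L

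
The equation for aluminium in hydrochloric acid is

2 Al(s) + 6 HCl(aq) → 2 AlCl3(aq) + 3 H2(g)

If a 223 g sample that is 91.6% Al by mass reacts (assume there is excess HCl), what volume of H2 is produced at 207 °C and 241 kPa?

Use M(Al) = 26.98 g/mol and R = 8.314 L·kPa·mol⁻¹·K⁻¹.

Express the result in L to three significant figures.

188 L

mass of Al = 223 × 91.6/100 = 204.3 g
n(Al) = 204.3 / 26.98 = 7.572 mol
n(H2) = (3/2) × 7.572 = 11.36 mol
V = nRT/P = 11.36 × 8.314 × 480.15 / 241 = 188.2 L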